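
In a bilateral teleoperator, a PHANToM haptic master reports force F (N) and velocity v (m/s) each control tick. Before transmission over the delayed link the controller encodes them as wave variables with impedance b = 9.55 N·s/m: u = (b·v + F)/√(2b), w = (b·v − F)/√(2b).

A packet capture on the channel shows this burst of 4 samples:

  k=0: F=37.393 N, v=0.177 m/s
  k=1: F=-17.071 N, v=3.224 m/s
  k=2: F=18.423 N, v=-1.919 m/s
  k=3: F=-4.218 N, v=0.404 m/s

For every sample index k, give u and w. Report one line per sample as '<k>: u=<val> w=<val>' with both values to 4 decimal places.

0: u=8.9428 w=-8.1693
1: u=3.1389 w=10.9511
2: u=0.0221 w=-8.4088
3: u=-0.0823 w=1.8480

k=0: b·v=9.55×0.177=1.6904; √(2b)=4.3704; u=(1.6904+37.393)/4.3704=8.9428, w=(1.6904−37.393)/4.3704=-8.1693
k=1: b·v=9.55×3.224=30.7892; √(2b)=4.3704; u=(30.7892+(-17.071))/4.3704=3.1389, w=(30.7892−(-17.071))/4.3704=10.9511
k=2: b·v=9.55×(-1.919)=-18.3265; √(2b)=4.3704; u=(-18.3265+18.423)/4.3704=0.0221, w=(-18.3265−18.423)/4.3704=-8.4088
k=3: b·v=9.55×0.404=3.8582; √(2b)=4.3704; u=(3.8582+(-4.218))/4.3704=-0.0823, w=(3.8582−(-4.218))/4.3704=1.8480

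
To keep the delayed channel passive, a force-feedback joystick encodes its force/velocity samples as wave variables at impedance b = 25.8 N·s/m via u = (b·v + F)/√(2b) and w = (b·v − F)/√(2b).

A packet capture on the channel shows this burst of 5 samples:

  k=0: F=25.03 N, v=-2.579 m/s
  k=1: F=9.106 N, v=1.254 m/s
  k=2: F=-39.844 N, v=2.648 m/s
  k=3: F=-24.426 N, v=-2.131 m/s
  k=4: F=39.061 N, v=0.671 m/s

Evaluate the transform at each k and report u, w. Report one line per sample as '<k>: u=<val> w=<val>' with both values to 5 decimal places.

k=0: b·v=25.8×(-2.579)=-66.53820; √(2b)=7.18331; u=(-66.53820+25.03)/7.18331=-5.77842, w=(-66.53820−25.03)/7.18331=-12.74735
k=1: b·v=25.8×1.254=32.35320; √(2b)=7.18331; u=(32.35320+9.106)/7.18331=5.77160, w=(32.35320−9.106)/7.18331=3.23628
k=2: b·v=25.8×2.648=68.31840; √(2b)=7.18331; u=(68.31840+(-39.844))/7.18331=3.96396, w=(68.31840−(-39.844))/7.18331=15.05745
k=3: b·v=25.8×(-2.131)=-54.97980; √(2b)=7.18331; u=(-54.97980+(-24.426))/7.18331=-11.05420, w=(-54.97980−(-24.426))/7.18331=-4.25344
k=4: b·v=25.8×0.671=17.31180; √(2b)=7.18331; u=(17.31180+39.061)/7.18331=7.84774, w=(17.31180−39.061)/7.18331=-3.02774

0: u=-5.77842 w=-12.74735
1: u=5.77160 w=3.23628
2: u=3.96396 w=15.05745
3: u=-11.05420 w=-4.25344
4: u=7.84774 w=-3.02774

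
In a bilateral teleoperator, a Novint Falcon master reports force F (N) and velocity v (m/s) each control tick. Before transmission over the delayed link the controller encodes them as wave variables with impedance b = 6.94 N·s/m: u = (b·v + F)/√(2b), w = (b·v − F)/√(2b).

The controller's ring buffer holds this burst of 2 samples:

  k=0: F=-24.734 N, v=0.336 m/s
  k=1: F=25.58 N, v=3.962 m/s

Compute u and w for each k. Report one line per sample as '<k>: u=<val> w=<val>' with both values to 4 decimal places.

k=0: b·v=6.94×0.336=2.3318; √(2b)=3.7256; u=(2.3318+(-24.734))/3.7256=-6.0131, w=(2.3318−(-24.734))/3.7256=7.2649
k=1: b·v=6.94×3.962=27.4963; √(2b)=3.7256; u=(27.4963+25.58)/3.7256=14.2464, w=(27.4963−25.58)/3.7256=0.5144

0: u=-6.0131 w=7.2649
1: u=14.2464 w=0.5144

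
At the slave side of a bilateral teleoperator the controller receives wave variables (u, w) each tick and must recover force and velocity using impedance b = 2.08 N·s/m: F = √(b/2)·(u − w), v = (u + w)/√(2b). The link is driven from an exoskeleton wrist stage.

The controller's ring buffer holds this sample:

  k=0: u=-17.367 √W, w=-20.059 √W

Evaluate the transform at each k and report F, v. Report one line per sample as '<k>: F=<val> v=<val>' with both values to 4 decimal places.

0: F=2.7453 v=-18.3496

k=0: u−w=2.6920, u+w=-37.4260; √(b/2)=1.0198, √(2b)=2.0396; F=1.0198×2.692=2.7453, v=-37.4260/2.0396=-18.3496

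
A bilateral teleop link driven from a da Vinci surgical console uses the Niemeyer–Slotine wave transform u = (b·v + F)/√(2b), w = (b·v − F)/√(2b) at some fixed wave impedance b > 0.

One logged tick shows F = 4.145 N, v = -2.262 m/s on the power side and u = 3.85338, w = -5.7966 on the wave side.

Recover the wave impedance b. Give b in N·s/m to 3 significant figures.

u + w = -1.94322;  u + w = √(2b)·v, so √(2b) = -1.94322/(-2.262) = 0.85907.
b = (√(2b))²/2 = 0.73800/2 = 0.36900.
(Check via u − w = 2F/√(2b): u − w = 9.64998, 2F/√(2b) = 9.64995.)

b = 0.369 N·s/m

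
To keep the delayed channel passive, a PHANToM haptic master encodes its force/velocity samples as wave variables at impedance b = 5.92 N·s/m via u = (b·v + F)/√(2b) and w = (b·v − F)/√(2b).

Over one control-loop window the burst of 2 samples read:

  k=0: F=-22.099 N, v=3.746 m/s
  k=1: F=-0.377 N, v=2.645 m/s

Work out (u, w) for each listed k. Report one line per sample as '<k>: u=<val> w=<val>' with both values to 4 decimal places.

k=0: b·v=5.92×3.746=22.1763; √(2b)=3.4409; u=(22.1763+(-22.099))/3.4409=0.0225, w=(22.1763−(-22.099))/3.4409=12.8673
k=1: b·v=5.92×2.645=15.6584; √(2b)=3.4409; u=(15.6584+(-0.377))/3.4409=4.4411, w=(15.6584−(-0.377))/3.4409=4.6602

0: u=0.0225 w=12.8673
1: u=4.4411 w=4.6602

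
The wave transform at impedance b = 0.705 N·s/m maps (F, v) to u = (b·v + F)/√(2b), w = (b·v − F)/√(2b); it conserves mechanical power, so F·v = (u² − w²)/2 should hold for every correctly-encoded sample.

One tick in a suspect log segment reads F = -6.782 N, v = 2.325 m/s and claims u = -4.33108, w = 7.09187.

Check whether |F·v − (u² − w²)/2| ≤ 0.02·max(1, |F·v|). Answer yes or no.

F·v = (-6.782)×2.325 = -15.76815 W.
(u² − w²)/2 = (18.75825 − 50.29462)/2 = -15.76818 W.
|Δ| = 0.00003;  2% of max(1, |F·v|) = 0.31536.

yes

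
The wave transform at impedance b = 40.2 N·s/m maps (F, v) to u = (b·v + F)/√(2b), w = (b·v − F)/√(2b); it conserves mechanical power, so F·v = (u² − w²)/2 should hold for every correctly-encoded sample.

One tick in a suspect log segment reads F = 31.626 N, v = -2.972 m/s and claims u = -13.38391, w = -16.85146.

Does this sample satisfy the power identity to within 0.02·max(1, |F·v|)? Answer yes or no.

F·v = 31.626×(-2.972) = -93.9925 W.
(u² − w²)/2 = (179.1290 − 283.9717)/2 = -52.4213 W.
|Δ| = 41.5711;  2% of max(1, |F·v|) = 1.8798.

no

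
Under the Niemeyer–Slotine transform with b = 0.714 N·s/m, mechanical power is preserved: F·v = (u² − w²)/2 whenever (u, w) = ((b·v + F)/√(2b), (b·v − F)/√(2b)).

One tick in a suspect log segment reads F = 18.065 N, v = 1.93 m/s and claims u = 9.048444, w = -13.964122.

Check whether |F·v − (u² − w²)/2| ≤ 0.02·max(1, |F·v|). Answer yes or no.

no

F·v = 18.065×1.93 = 34.865450 W.
(u² − w²)/2 = (81.874339 − 194.996703)/2 = -56.561182 W.
|Δ| = 91.426632;  2% of max(1, |F·v|) = 0.697309.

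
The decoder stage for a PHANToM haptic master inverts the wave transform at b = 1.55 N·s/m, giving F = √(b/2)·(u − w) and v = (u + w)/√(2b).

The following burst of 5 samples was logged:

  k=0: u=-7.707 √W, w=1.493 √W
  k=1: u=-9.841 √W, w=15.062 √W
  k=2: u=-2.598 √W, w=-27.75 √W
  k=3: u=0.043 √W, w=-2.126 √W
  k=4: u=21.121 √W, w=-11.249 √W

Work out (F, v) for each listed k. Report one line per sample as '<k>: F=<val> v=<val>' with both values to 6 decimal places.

0: F=-8.099136 v=-3.529315
1: F=-21.923128 v=2.965329
2: F=22.142333 v=-17.236506
3: F=1.909459 v=-1.183065
4: F=28.496633 v=5.606919

k=0: u−w=-9.200000, u+w=-6.214000; √(b/2)=0.880341, √(2b)=1.760682; F=0.880341×(-9.2)=-8.099136, v=-6.214000/1.760682=-3.529315
k=1: u−w=-24.903000, u+w=5.221000; √(b/2)=0.880341, √(2b)=1.760682; F=0.880341×(-24.903)=-21.923128, v=5.221000/1.760682=2.965329
k=2: u−w=25.152000, u+w=-30.348000; √(b/2)=0.880341, √(2b)=1.760682; F=0.880341×25.152=22.142333, v=-30.348000/1.760682=-17.236506
k=3: u−w=2.169000, u+w=-2.083000; √(b/2)=0.880341, √(2b)=1.760682; F=0.880341×2.169=1.909459, v=-2.083000/1.760682=-1.183065
k=4: u−w=32.370000, u+w=9.872000; √(b/2)=0.880341, √(2b)=1.760682; F=0.880341×32.37=28.496633, v=9.872000/1.760682=5.606919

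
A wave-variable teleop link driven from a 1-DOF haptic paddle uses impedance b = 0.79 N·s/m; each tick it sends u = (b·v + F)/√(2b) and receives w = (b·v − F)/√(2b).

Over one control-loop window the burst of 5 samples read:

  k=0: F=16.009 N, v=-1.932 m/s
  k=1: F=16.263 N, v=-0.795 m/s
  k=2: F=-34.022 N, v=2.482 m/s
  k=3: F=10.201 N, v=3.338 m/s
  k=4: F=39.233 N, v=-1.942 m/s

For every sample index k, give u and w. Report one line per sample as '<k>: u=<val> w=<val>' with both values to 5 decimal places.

0: u=11.52183 w=-13.95032
1: u=12.43850 w=-13.43780
2: u=-25.50654 w=28.62636
3: u=10.21338 w=-6.01758
4: u=29.99157 w=-32.43263

k=0: b·v=0.79×(-1.932)=-1.52628; √(2b)=1.25698; u=(-1.52628+16.009)/1.25698=11.52183, w=(-1.52628−16.009)/1.25698=-13.95032
k=1: b·v=0.79×(-0.795)=-0.62805; √(2b)=1.25698; u=(-0.62805+16.263)/1.25698=12.43850, w=(-0.62805−16.263)/1.25698=-13.43780
k=2: b·v=0.79×2.482=1.96078; √(2b)=1.25698; u=(1.96078+(-34.022))/1.25698=-25.50654, w=(1.96078−(-34.022))/1.25698=28.62636
k=3: b·v=0.79×3.338=2.63702; √(2b)=1.25698; u=(2.63702+10.201)/1.25698=10.21338, w=(2.63702−10.201)/1.25698=-6.01758
k=4: b·v=0.79×(-1.942)=-1.53418; √(2b)=1.25698; u=(-1.53418+39.233)/1.25698=29.99157, w=(-1.53418−39.233)/1.25698=-32.43263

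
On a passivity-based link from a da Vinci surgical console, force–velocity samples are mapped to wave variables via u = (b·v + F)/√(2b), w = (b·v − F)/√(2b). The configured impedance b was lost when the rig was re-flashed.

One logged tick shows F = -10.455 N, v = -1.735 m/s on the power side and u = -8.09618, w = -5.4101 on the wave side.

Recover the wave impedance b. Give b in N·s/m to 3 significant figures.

u + w = -13.50628;  u + w = √(2b)·v, so √(2b) = -13.50628/(-1.735) = 7.78460.
b = (√(2b))²/2 = 60.59999/2 = 30.29999.
(Check via u − w = 2F/√(2b): u − w = -2.68608, 2F/√(2b) = -2.68607.)

b = 30.3 N·s/m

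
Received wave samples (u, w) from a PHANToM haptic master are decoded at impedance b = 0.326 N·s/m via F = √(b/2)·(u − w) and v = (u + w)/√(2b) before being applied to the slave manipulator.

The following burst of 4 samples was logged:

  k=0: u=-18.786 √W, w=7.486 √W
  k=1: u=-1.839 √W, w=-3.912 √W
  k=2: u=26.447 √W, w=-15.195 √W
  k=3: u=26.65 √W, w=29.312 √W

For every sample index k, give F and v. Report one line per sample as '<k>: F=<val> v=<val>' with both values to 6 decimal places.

k=0: u−w=-26.272000, u+w=-11.300000; √(b/2)=0.403733, √(2b)=0.807465; F=0.403733×(-26.272)=-10.606862, v=-11.300000/0.807465=-13.994412
k=1: u−w=2.073000, u+w=-5.751000; √(b/2)=0.403733, √(2b)=0.807465; F=0.403733×2.073=0.836938, v=-5.751000/0.807465=-7.122289
k=2: u−w=41.642000, u+w=11.252000; √(b/2)=0.403733, √(2b)=0.807465; F=0.403733×41.642=16.812232, v=11.252000/0.807465=13.934966
k=3: u−w=-2.662000, u+w=55.962000; √(b/2)=0.403733, √(2b)=0.807465; F=0.403733×(-2.662)=-1.074736, v=55.962000/0.807465=69.305776

0: F=-10.606862 v=-13.994412
1: F=0.836938 v=-7.122289
2: F=16.812232 v=13.934966
3: F=-1.074736 v=69.305776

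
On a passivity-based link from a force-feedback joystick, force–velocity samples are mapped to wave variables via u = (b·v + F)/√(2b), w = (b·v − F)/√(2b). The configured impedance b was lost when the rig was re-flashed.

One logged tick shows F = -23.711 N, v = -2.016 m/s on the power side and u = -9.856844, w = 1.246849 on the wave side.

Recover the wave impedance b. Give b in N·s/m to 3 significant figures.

b = 9.12 N·s/m

u + w = -8.609995;  u + w = √(2b)·v, so √(2b) = -8.609995/(-2.016) = 4.270831.
b = (√(2b))²/2 = 18.239996/2 = 9.119998.
(Check via u − w = 2F/√(2b): u − w = -11.103693, 2F/√(2b) = -11.103694.)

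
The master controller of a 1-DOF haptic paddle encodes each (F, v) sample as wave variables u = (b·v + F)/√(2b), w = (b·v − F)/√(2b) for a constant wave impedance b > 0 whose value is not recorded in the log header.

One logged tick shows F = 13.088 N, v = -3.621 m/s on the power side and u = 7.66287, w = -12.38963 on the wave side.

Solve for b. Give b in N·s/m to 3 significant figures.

u + w = -4.7268;  u + w = √(2b)·v, so √(2b) = -4.7268/(-3.621) = 1.3054.
b = (√(2b))²/2 = 1.7040/2 = 0.8520.
(Check via u − w = 2F/√(2b): u − w = 20.0525, 2F/√(2b) = 20.0525.)

b = 0.852 N·s/m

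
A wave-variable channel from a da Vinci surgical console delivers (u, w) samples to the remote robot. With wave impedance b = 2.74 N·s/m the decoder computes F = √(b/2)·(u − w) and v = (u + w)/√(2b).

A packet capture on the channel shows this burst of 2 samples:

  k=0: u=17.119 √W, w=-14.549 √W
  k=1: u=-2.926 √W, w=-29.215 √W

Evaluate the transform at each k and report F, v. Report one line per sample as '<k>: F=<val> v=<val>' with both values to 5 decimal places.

k=0: u−w=31.66800, u+w=2.57000; √(b/2)=1.17047, √(2b)=2.34094; F=1.17047×31.668=37.06644, v=2.57000/2.34094=1.09785
k=1: u−w=26.28900, u+w=-32.14100; √(b/2)=1.17047, √(2b)=2.34094; F=1.17047×26.289=30.77049, v=-32.14100/2.34094=-13.72995

0: F=37.06644 v=1.09785
1: F=30.77049 v=-13.72995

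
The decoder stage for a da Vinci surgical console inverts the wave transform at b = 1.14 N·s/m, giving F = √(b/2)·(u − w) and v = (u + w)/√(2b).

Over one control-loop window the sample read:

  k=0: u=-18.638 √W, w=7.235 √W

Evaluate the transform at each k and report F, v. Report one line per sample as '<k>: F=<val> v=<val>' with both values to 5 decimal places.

0: F=-19.53369 v=-7.55182

k=0: u−w=-25.87300, u+w=-11.40300; √(b/2)=0.75498, √(2b)=1.50997; F=0.75498×(-25.873)=-19.53369, v=-11.40300/1.50997=-7.55182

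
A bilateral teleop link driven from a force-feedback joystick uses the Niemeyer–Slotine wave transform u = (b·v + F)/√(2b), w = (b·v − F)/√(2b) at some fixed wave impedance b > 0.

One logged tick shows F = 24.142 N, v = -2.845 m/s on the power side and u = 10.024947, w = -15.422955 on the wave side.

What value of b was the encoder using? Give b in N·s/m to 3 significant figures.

b = 1.8 N·s/m

u + w = -5.398008;  u + w = √(2b)·v, so √(2b) = -5.398008/(-2.845) = 1.897367.
b = (√(2b))²/2 = 3.600000/2 = 1.800000.
(Check via u − w = 2F/√(2b): u − w = 25.447902, 2F/√(2b) = 25.447902.)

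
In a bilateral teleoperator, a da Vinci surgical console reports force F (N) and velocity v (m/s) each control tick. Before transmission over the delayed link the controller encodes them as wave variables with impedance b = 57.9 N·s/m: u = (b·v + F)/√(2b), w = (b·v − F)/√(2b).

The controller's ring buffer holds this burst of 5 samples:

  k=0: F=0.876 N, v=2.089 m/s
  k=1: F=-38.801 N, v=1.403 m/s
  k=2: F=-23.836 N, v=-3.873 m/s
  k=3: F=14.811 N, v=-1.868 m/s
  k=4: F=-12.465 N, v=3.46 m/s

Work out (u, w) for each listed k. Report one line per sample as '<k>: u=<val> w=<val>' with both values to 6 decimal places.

0: u=11.321312 w=11.158502
1: u=3.943178 w=11.154562
2: u=-23.053783 w=-18.623728
3: u=-8.674458 w=-11.427166
4: u=17.458255 w=19.774946

k=0: b·v=57.9×2.089=120.953100; √(2b)=10.761041; u=(120.953100+0.876)/10.761041=11.321312, w=(120.953100−0.876)/10.761041=11.158502
k=1: b·v=57.9×1.403=81.233700; √(2b)=10.761041; u=(81.233700+(-38.801))/10.761041=3.943178, w=(81.233700−(-38.801))/10.761041=11.154562
k=2: b·v=57.9×(-3.873)=-224.246700; √(2b)=10.761041; u=(-224.246700+(-23.836))/10.761041=-23.053783, w=(-224.246700−(-23.836))/10.761041=-18.623728
k=3: b·v=57.9×(-1.868)=-108.157200; √(2b)=10.761041; u=(-108.157200+14.811)/10.761041=-8.674458, w=(-108.157200−14.811)/10.761041=-11.427166
k=4: b·v=57.9×3.46=200.334000; √(2b)=10.761041; u=(200.334000+(-12.465))/10.761041=17.458255, w=(200.334000−(-12.465))/10.761041=19.774946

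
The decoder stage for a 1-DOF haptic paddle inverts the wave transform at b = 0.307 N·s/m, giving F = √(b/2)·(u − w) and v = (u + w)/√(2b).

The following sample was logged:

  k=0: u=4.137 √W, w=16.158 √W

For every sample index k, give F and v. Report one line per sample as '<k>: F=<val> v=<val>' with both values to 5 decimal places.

0: F=-4.70972 v=25.90030

k=0: u−w=-12.02100, u+w=20.29500; √(b/2)=0.39179, √(2b)=0.78358; F=0.39179×(-12.021)=-4.70972, v=20.29500/0.78358=25.90030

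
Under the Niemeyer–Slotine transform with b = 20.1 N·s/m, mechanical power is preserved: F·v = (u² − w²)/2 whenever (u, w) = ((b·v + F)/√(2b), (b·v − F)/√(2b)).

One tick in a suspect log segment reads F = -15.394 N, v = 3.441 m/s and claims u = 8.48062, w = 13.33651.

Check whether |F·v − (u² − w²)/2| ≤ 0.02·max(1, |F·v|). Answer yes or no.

F·v = (-15.394)×3.441 = -52.9708 W.
(u² − w²)/2 = (71.9209 − 177.8625)/2 = -52.9708 W.
|Δ| = 0.0000;  2% of max(1, |F·v|) = 1.0594.

yes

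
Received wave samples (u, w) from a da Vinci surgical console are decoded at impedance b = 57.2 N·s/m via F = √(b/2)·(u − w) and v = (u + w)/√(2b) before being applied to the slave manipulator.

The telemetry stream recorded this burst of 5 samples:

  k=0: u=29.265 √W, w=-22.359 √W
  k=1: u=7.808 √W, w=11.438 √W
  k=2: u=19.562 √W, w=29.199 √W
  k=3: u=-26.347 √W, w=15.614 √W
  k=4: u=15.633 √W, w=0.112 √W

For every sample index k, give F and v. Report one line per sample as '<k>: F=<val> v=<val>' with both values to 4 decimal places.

0: F=276.0798 v=0.6457
1: F=-19.4129 v=1.7994
2: F=-51.5377 v=4.5589
3: F=-224.4031 v=-1.0035
4: F=83.0047 v=1.4721

k=0: u−w=51.6240, u+w=6.9060; √(b/2)=5.3479, √(2b)=10.6958; F=5.3479×51.624=276.0798, v=6.9060/10.6958=0.6457
k=1: u−w=-3.6300, u+w=19.2460; √(b/2)=5.3479, √(2b)=10.6958; F=5.3479×(-3.63)=-19.4129, v=19.2460/10.6958=1.7994
k=2: u−w=-9.6370, u+w=48.7610; √(b/2)=5.3479, √(2b)=10.6958; F=5.3479×(-9.637)=-51.5377, v=48.7610/10.6958=4.5589
k=3: u−w=-41.9610, u+w=-10.7330; √(b/2)=5.3479, √(2b)=10.6958; F=5.3479×(-41.961)=-224.4031, v=-10.7330/10.6958=-1.0035
k=4: u−w=15.5210, u+w=15.7450; √(b/2)=5.3479, √(2b)=10.6958; F=5.3479×15.521=83.0047, v=15.7450/10.6958=1.4721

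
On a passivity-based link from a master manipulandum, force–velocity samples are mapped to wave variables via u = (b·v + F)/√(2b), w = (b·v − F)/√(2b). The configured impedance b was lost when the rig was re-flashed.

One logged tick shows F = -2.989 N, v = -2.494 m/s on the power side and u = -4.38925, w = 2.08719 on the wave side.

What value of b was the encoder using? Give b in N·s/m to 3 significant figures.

b = 0.426 N·s/m

u + w = -2.30206;  u + w = √(2b)·v, so √(2b) = -2.30206/(-2.494) = 0.92304.
b = (√(2b))²/2 = 0.85200/2 = 0.42600.
(Check via u − w = 2F/√(2b): u − w = -6.47644, 2F/√(2b) = -6.47643.)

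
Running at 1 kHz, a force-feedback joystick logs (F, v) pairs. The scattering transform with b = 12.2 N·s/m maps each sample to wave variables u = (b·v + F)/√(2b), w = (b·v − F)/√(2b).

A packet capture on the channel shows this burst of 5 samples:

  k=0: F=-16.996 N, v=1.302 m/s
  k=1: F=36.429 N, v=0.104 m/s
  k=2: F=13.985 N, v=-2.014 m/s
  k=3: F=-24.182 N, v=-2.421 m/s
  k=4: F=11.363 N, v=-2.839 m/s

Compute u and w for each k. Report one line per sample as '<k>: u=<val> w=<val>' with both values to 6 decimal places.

k=0: b·v=12.2×1.302=15.884400; √(2b)=4.939636; u=(15.884400+(-16.996))/4.939636=-0.225037, w=(15.884400−(-16.996))/4.939636=6.656442
k=1: b·v=12.2×0.104=1.268800; √(2b)=4.939636; u=(1.268800+36.429)/4.939636=7.631697, w=(1.268800−36.429)/4.939636=-7.117974
k=2: b·v=12.2×(-2.014)=-24.570800; √(2b)=4.939636; u=(-24.570800+13.985)/4.939636=-2.143033, w=(-24.570800−13.985)/4.939636=-7.805394
k=3: b·v=12.2×(-2.421)=-29.536200; √(2b)=4.939636; u=(-29.536200+(-24.182))/4.939636=-10.874932, w=(-29.536200−(-24.182))/4.939636=-1.083926
k=4: b·v=12.2×(-2.839)=-34.635800; √(2b)=4.939636; u=(-34.635800+11.363)/4.939636=-4.711441, w=(-34.635800−11.363)/4.939636=-9.312185

0: u=-0.225037 w=6.656442
1: u=7.631697 w=-7.117974
2: u=-2.143033 w=-7.805394
3: u=-10.874932 w=-1.083926
4: u=-4.711441 w=-9.312185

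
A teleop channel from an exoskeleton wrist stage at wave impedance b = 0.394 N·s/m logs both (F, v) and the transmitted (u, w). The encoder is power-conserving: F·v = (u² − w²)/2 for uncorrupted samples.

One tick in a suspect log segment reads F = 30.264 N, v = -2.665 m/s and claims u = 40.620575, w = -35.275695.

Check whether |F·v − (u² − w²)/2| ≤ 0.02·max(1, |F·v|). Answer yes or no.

F·v = 30.264×(-2.665) = -80.653560 W.
(u² − w²)/2 = (1650.031113 − 1244.374658)/2 = 202.828228 W.
|Δ| = 283.481788;  2% of max(1, |F·v|) = 1.613071.

no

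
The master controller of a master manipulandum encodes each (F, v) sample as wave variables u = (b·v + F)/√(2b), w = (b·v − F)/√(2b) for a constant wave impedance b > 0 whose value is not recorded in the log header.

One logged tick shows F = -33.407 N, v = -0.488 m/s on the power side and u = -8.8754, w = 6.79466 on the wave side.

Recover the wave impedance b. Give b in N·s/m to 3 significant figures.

u + w = -2.08074;  u + w = √(2b)·v, so √(2b) = -2.08074/(-0.488) = 4.26381.
b = (√(2b))²/2 = 18.18009/2 = 9.09004.
(Check via u − w = 2F/√(2b): u − w = -15.67006, 2F/√(2b) = -15.67002.)

b = 9.09 N·s/m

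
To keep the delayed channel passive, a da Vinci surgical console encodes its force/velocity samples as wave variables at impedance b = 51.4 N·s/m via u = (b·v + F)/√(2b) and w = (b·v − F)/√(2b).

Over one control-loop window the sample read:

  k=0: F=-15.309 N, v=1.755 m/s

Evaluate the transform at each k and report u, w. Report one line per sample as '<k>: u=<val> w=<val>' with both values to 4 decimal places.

k=0: b·v=51.4×1.755=90.2070; √(2b)=10.1390; u=(90.2070+(-15.309))/10.1390=7.3871, w=(90.2070−(-15.309))/10.1390=10.4069

0: u=7.3871 w=10.4069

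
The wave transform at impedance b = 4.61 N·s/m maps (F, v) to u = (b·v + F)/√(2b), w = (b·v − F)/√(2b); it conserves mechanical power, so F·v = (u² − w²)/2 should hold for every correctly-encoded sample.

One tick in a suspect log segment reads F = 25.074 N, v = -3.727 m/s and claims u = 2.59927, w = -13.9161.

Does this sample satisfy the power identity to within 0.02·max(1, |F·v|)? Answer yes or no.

F·v = 25.074×(-3.727) = -93.45080 W.
(u² − w²)/2 = (6.75620 − 193.65784)/2 = -93.45082 W.
|Δ| = 0.00002;  2% of max(1, |F·v|) = 1.86902.

yes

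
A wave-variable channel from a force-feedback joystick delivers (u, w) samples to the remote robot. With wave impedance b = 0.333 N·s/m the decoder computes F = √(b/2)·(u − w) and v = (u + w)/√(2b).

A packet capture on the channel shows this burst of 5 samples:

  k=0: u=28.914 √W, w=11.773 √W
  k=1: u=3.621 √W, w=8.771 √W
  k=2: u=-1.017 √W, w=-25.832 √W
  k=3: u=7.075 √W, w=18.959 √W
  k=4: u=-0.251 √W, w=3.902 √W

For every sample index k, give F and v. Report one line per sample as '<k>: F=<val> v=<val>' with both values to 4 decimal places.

0: F=6.9943 v=49.8561
1: F=-2.1014 v=15.1846
2: F=10.1256 v=-32.8996
3: F=-4.8492 v=31.9010
4: F=-1.6946 v=4.4738

k=0: u−w=17.1410, u+w=40.6870; √(b/2)=0.4080, √(2b)=0.8161; F=0.4080×17.141=6.9943, v=40.6870/0.8161=49.8561
k=1: u−w=-5.1500, u+w=12.3920; √(b/2)=0.4080, √(2b)=0.8161; F=0.4080×(-5.15)=-2.1014, v=12.3920/0.8161=15.1846
k=2: u−w=24.8150, u+w=-26.8490; √(b/2)=0.4080, √(2b)=0.8161; F=0.4080×24.815=10.1256, v=-26.8490/0.8161=-32.8996
k=3: u−w=-11.8840, u+w=26.0340; √(b/2)=0.4080, √(2b)=0.8161; F=0.4080×(-11.884)=-4.8492, v=26.0340/0.8161=31.9010
k=4: u−w=-4.1530, u+w=3.6510; √(b/2)=0.4080, √(2b)=0.8161; F=0.4080×(-4.153)=-1.6946, v=3.6510/0.8161=4.4738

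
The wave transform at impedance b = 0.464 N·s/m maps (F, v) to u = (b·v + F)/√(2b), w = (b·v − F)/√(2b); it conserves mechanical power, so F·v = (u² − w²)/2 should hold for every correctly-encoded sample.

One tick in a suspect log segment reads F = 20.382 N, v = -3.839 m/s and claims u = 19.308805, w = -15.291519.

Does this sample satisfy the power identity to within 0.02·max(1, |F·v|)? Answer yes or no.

no

F·v = 20.382×(-3.839) = -78.246498 W.
(u² − w²)/2 = (372.829951 − 233.830553)/2 = 69.499699 W.
|Δ| = 147.746197;  2% of max(1, |F·v|) = 1.564930.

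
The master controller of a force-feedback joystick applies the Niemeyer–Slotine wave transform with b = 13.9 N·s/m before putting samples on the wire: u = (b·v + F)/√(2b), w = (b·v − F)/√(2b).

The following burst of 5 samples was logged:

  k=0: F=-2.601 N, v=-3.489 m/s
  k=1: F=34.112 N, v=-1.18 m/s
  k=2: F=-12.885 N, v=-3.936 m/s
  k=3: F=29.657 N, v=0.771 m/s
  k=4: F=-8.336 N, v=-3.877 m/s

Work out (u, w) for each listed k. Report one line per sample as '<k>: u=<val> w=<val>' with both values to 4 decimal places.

0: u=-9.6913 w=-8.7047
1: u=3.3589 w=-9.5805
2: u=-12.8202 w=-7.9326
3: u=7.6573 w=-3.5922
4: u=-11.8019 w=-8.6399

k=0: b·v=13.9×(-3.489)=-48.4971; √(2b)=5.2726; u=(-48.4971+(-2.601))/5.2726=-9.6913, w=(-48.4971−(-2.601))/5.2726=-8.7047
k=1: b·v=13.9×(-1.18)=-16.4020; √(2b)=5.2726; u=(-16.4020+34.112)/5.2726=3.3589, w=(-16.4020−34.112)/5.2726=-9.5805
k=2: b·v=13.9×(-3.936)=-54.7104; √(2b)=5.2726; u=(-54.7104+(-12.885))/5.2726=-12.8202, w=(-54.7104−(-12.885))/5.2726=-7.9326
k=3: b·v=13.9×0.771=10.7169; √(2b)=5.2726; u=(10.7169+29.657)/5.2726=7.6573, w=(10.7169−29.657)/5.2726=-3.5922
k=4: b·v=13.9×(-3.877)=-53.8903; √(2b)=5.2726; u=(-53.8903+(-8.336))/5.2726=-11.8019, w=(-53.8903−(-8.336))/5.2726=-8.6399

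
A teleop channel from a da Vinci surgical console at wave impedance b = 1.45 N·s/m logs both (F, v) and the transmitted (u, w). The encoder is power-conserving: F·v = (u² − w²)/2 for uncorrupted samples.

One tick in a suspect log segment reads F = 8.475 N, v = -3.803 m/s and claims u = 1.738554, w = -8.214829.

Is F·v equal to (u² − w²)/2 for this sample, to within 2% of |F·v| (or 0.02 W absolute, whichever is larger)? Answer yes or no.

yes

F·v = 8.475×(-3.803) = -32.230425 W.
(u² − w²)/2 = (3.022570 − 67.483415)/2 = -32.230423 W.
|Δ| = 0.000002;  2% of max(1, |F·v|) = 0.644608.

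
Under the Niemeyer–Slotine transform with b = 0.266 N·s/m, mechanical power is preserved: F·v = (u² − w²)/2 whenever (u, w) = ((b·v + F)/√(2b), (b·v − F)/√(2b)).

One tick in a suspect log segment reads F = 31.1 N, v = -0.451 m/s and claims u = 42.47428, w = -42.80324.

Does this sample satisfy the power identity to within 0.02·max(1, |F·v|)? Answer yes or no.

F·v = 31.1×(-0.451) = -14.02610 W.
(u² − w²)/2 = (1804.06446 − 1832.11735)/2 = -14.02645 W.
|Δ| = 0.00035;  2% of max(1, |F·v|) = 0.28052.

yes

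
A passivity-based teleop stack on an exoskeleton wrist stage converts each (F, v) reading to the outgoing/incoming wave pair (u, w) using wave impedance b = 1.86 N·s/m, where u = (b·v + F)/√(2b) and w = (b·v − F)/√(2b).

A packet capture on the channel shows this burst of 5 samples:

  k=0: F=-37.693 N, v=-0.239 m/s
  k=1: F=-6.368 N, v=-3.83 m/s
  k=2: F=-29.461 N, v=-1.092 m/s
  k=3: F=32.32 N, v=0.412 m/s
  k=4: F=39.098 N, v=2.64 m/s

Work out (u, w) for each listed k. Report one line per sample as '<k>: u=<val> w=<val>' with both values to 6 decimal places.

0: u=-19.773393 w=19.312427
1: u=-6.995172 w=-0.391864
2: u=-16.327904 w=14.221730
3: u=17.154458 w=-16.359821
4: u=22.817292 w=-17.725445

k=0: b·v=1.86×(-0.239)=-0.444540; √(2b)=1.928730; u=(-0.444540+(-37.693))/1.928730=-19.773393, w=(-0.444540−(-37.693))/1.928730=19.312427
k=1: b·v=1.86×(-3.83)=-7.123800; √(2b)=1.928730; u=(-7.123800+(-6.368))/1.928730=-6.995172, w=(-7.123800−(-6.368))/1.928730=-0.391864
k=2: b·v=1.86×(-1.092)=-2.031120; √(2b)=1.928730; u=(-2.031120+(-29.461))/1.928730=-16.327904, w=(-2.031120−(-29.461))/1.928730=14.221730
k=3: b·v=1.86×0.412=0.766320; √(2b)=1.928730; u=(0.766320+32.32)/1.928730=17.154458, w=(0.766320−32.32)/1.928730=-16.359821
k=4: b·v=1.86×2.64=4.910400; √(2b)=1.928730; u=(4.910400+39.098)/1.928730=22.817292, w=(4.910400−39.098)/1.928730=-17.725445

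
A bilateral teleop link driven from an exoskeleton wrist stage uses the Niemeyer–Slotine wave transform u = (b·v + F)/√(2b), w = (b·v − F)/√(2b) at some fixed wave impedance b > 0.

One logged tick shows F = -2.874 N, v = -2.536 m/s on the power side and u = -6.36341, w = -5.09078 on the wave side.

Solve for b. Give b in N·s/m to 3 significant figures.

u + w = -11.45419;  u + w = √(2b)·v, so √(2b) = -11.45419/(-2.536) = 4.51664.
b = (√(2b))²/2 = 20.40000/2 = 10.20000.
(Check via u − w = 2F/√(2b): u − w = -1.27263, 2F/√(2b) = -1.27263.)

b = 10.2 N·s/m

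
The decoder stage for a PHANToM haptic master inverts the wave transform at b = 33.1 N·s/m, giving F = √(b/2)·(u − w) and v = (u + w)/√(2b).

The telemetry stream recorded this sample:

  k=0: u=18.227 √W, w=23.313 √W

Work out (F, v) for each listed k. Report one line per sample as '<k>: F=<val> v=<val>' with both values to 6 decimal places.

k=0: u−w=-5.086000, u+w=41.540000; √(b/2)=4.068169, √(2b)=8.136338; F=4.068169×(-5.086)=-20.690708, v=41.540000/8.136338=5.105491

0: F=-20.690708 v=5.105491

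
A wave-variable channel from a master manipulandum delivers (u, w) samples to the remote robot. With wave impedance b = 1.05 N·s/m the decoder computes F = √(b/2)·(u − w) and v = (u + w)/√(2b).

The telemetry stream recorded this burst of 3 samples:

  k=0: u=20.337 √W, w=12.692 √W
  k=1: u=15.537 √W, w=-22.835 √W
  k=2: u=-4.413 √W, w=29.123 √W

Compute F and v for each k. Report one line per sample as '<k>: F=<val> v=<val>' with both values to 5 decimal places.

k=0: u−w=7.64500, u+w=33.02900; √(b/2)=0.72457, √(2b)=1.44914; F=0.72457×7.645=5.53933, v=33.02900/1.44914=22.79218
k=1: u−w=38.37200, u+w=-7.29800; √(b/2)=0.72457, √(2b)=1.44914; F=0.72457×38.372=27.80316, v=-7.29800/1.44914=-5.03610
k=2: u−w=-33.53600, u+w=24.71000; √(b/2)=0.72457, √(2b)=1.44914; F=0.72457×(-33.536)=-24.29914, v=24.71000/1.44914=17.05152

0: F=5.53933 v=22.79218
1: F=27.80316 v=-5.03610
2: F=-24.29914 v=17.05152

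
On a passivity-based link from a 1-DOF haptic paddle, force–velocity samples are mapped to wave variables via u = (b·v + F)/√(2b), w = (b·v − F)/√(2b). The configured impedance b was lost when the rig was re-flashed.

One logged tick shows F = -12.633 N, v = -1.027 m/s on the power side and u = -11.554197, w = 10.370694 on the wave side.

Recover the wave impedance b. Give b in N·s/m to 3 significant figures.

b = 0.664 N·s/m

u + w = -1.183503;  u + w = √(2b)·v, so √(2b) = -1.183503/(-1.027) = 1.152389.
b = (√(2b))²/2 = 1.327999/2 = 0.664000.
(Check via u − w = 2F/√(2b): u − w = -21.924891, 2F/√(2b) = -21.924898.)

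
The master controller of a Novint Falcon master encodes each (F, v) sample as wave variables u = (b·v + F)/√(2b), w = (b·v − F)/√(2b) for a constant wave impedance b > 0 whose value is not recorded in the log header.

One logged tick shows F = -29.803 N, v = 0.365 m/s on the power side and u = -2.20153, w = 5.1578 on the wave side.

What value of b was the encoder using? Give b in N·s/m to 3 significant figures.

u + w = 2.9563;  u + w = √(2b)·v, so √(2b) = 2.9563/0.365 = 8.0994.
b = (√(2b))²/2 = 65.5998/2 = 32.7999.
(Check via u − w = 2F/√(2b): u − w = -7.3593, 2F/√(2b) = -7.3593.)

b = 32.8 N·s/m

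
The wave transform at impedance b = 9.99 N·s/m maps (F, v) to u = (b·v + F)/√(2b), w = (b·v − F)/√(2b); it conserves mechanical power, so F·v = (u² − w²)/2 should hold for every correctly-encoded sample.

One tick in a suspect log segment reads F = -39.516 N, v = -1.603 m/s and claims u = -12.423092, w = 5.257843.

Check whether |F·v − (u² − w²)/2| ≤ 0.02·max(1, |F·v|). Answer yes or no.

F·v = (-39.516)×(-1.603) = 63.344148 W.
(u² − w²)/2 = (154.333215 − 27.644913)/2 = 63.344151 W.
|Δ| = 0.000003;  2% of max(1, |F·v|) = 1.266883.

yes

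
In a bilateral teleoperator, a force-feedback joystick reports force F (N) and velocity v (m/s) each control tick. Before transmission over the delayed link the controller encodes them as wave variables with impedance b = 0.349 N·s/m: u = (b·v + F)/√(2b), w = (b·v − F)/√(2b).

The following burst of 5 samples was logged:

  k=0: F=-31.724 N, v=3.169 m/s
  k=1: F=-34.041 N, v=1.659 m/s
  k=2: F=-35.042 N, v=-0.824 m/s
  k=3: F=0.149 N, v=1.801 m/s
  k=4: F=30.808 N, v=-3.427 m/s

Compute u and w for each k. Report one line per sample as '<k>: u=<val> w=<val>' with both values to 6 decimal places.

0: u=-36.647924 w=39.295509
1: u=-40.052009 w=41.438043
2: u=-42.287374 w=41.598951
3: u=0.930679 w=0.573991
4: u=35.443752 w=-38.306887

k=0: b·v=0.349×3.169=1.105981; √(2b)=0.835464; u=(1.105981+(-31.724))/0.835464=-36.647924, w=(1.105981−(-31.724))/0.835464=39.295509
k=1: b·v=0.349×1.659=0.578991; √(2b)=0.835464; u=(0.578991+(-34.041))/0.835464=-40.052009, w=(0.578991−(-34.041))/0.835464=41.438043
k=2: b·v=0.349×(-0.824)=-0.287576; √(2b)=0.835464; u=(-0.287576+(-35.042))/0.835464=-42.287374, w=(-0.287576−(-35.042))/0.835464=41.598951
k=3: b·v=0.349×1.801=0.628549; √(2b)=0.835464; u=(0.628549+0.149)/0.835464=0.930679, w=(0.628549−0.149)/0.835464=0.573991
k=4: b·v=0.349×(-3.427)=-1.196023; √(2b)=0.835464; u=(-1.196023+30.808)/0.835464=35.443752, w=(-1.196023−30.808)/0.835464=-38.306887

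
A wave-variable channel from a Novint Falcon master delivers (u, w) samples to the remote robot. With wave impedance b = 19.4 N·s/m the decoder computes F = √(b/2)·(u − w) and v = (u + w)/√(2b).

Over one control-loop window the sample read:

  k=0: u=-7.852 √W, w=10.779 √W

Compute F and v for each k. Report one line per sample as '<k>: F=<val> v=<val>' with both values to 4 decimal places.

k=0: u−w=-18.6310, u+w=2.9270; √(b/2)=3.1145, √(2b)=6.2290; F=3.1145×(-18.631)=-58.0259, v=2.9270/6.2290=0.4699

0: F=-58.0259 v=0.4699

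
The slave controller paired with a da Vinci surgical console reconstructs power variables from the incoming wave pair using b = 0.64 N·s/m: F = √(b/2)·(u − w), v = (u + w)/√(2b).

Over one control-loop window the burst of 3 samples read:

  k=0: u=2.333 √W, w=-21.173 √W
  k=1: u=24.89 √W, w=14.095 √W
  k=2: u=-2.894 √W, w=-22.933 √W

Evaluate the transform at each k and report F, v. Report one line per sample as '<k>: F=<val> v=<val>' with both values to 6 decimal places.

0: F=13.297002 v=-16.652365
1: F=6.106574 v=34.458197
2: F=11.335770 v=-22.828059

k=0: u−w=23.506000, u+w=-18.840000; √(b/2)=0.565685, √(2b)=1.131371; F=0.565685×23.506=13.297002, v=-18.840000/1.131371=-16.652365
k=1: u−w=10.795000, u+w=38.985000; √(b/2)=0.565685, √(2b)=1.131371; F=0.565685×10.795=6.106574, v=38.985000/1.131371=34.458197
k=2: u−w=20.039000, u+w=-25.827000; √(b/2)=0.565685, √(2b)=1.131371; F=0.565685×20.039=11.335770, v=-25.827000/1.131371=-22.828059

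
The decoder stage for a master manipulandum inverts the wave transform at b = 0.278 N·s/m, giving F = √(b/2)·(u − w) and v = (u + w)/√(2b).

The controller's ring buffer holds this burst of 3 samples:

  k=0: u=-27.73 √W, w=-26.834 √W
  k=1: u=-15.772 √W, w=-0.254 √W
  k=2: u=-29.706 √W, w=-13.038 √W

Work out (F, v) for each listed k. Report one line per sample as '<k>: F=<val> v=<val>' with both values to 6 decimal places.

0: F=-0.334053 v=-73.176023
1: F=-5.785530 v=-21.492540
2: F=-6.214281 v=-57.324169

k=0: u−w=-0.896000, u+w=-54.564000; √(b/2)=0.372827, √(2b)=0.745654; F=0.372827×(-0.896)=-0.334053, v=-54.564000/0.745654=-73.176023
k=1: u−w=-15.518000, u+w=-16.026000; √(b/2)=0.372827, √(2b)=0.745654; F=0.372827×(-15.518)=-5.785530, v=-16.026000/0.745654=-21.492540
k=2: u−w=-16.668000, u+w=-42.744000; √(b/2)=0.372827, √(2b)=0.745654; F=0.372827×(-16.668)=-6.214281, v=-42.744000/0.745654=-57.324169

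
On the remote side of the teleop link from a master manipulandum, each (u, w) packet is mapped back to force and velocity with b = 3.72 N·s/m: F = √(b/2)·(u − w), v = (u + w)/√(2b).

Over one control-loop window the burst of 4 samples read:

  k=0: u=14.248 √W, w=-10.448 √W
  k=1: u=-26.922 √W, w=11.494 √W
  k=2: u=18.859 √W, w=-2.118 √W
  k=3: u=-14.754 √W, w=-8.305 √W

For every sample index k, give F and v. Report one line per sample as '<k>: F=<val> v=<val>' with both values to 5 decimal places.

k=0: u−w=24.69600, u+w=3.80000; √(b/2)=1.36382, √(2b)=2.72764; F=1.36382×24.696=33.68085, v=3.80000/2.72764=1.39315
k=1: u−w=-38.41600, u+w=-15.42800; √(b/2)=1.36382, √(2b)=2.72764; F=1.36382×(-38.416)=-52.39244, v=-15.42800/2.72764=-5.65618
k=2: u−w=20.97700, u+w=16.74100; √(b/2)=1.36382, √(2b)=2.72764; F=1.36382×20.977=28.60881, v=16.74100/2.72764=6.13755
k=3: u−w=-6.44900, u+w=-23.05900; √(b/2)=1.36382, √(2b)=2.72764; F=1.36382×(-6.449)=-8.79526, v=-23.05900/2.72764=-8.45384

0: F=33.68085 v=1.39315
1: F=-52.39244 v=-5.65618
2: F=28.60881 v=6.13755
3: F=-8.79526 v=-8.45384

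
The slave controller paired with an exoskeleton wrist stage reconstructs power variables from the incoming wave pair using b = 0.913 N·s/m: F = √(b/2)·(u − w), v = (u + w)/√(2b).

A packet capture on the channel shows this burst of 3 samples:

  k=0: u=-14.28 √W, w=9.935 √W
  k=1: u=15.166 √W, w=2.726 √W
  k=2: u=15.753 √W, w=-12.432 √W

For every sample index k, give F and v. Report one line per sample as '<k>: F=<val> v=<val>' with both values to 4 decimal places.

k=0: u−w=-24.2150, u+w=-4.3450; √(b/2)=0.6756, √(2b)=1.3513; F=0.6756×(-24.215)=-16.3608, v=-4.3450/1.3513=-3.2154
k=1: u−w=12.4400, u+w=17.8920; √(b/2)=0.6756, √(2b)=1.3513; F=0.6756×12.44=8.4051, v=17.8920/1.3513=13.2406
k=2: u−w=28.1850, u+w=3.3210; √(b/2)=0.6756, √(2b)=1.3513; F=0.6756×28.185=19.0431, v=3.3210/1.3513=2.4576

0: F=-16.3608 v=-3.2154
1: F=8.4051 v=13.2406
2: F=19.0431 v=2.4576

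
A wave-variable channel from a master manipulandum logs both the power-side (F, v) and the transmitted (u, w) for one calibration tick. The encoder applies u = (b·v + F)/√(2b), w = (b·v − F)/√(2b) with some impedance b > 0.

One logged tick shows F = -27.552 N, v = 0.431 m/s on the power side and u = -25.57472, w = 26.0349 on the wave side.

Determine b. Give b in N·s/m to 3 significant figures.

b = 0.57 N·s/m

u + w = 0.4602;  u + w = √(2b)·v, so √(2b) = 0.4602/0.431 = 1.0677.
b = (√(2b))²/2 = 1.1400/2 = 0.5700.
(Check via u − w = 2F/√(2b): u − w = -51.6096, 2F/√(2b) = -51.6099.)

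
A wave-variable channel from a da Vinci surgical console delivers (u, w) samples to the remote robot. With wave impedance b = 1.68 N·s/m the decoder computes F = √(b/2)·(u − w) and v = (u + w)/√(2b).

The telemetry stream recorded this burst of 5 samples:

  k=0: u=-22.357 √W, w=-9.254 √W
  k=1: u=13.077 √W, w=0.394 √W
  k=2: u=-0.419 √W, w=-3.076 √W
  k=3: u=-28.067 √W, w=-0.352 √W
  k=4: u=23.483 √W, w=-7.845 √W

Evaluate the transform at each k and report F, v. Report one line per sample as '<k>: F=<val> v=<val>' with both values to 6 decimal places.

k=0: u−w=-13.103000, u+w=-31.611000; √(b/2)=0.916515, √(2b)=1.833030; F=0.916515×(-13.103)=-12.009098, v=-31.611000/1.833030=-17.245214
k=1: u−w=12.683000, u+w=13.471000; √(b/2)=0.916515, √(2b)=1.833030; F=0.916515×12.683=11.624162, v=13.471000/1.833030=7.349033
k=2: u−w=2.657000, u+w=-3.495000; √(b/2)=0.916515, √(2b)=1.833030; F=0.916515×2.657=2.435181, v=-3.495000/1.833030=-1.906679
k=3: u−w=-27.715000, u+w=-28.419000; √(b/2)=0.916515, √(2b)=1.833030; F=0.916515×(-27.715)=-25.401217, v=-28.419000/1.833030=-15.503836
k=4: u−w=31.328000, u+w=15.638000; √(b/2)=0.916515, √(2b)=1.833030; F=0.916515×31.328=28.712586, v=15.638000/1.833030=8.531228

0: F=-12.009098 v=-17.245214
1: F=11.624162 v=7.349033
2: F=2.435181 v=-1.906679
3: F=-25.401217 v=-15.503836
4: F=28.712586 v=8.531228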